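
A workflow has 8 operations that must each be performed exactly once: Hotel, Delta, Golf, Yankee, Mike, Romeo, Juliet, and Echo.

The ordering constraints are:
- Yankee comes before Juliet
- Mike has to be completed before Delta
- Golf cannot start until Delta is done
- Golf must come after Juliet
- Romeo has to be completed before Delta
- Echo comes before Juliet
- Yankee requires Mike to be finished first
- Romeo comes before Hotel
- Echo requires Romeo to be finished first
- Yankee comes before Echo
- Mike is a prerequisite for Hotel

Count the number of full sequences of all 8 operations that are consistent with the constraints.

The operations with no prerequisites are Mike, Romeo; any of them can be placed first.
Systematically extending each partial ordering one operation at a time and counting, there are 63 complete orderings.

63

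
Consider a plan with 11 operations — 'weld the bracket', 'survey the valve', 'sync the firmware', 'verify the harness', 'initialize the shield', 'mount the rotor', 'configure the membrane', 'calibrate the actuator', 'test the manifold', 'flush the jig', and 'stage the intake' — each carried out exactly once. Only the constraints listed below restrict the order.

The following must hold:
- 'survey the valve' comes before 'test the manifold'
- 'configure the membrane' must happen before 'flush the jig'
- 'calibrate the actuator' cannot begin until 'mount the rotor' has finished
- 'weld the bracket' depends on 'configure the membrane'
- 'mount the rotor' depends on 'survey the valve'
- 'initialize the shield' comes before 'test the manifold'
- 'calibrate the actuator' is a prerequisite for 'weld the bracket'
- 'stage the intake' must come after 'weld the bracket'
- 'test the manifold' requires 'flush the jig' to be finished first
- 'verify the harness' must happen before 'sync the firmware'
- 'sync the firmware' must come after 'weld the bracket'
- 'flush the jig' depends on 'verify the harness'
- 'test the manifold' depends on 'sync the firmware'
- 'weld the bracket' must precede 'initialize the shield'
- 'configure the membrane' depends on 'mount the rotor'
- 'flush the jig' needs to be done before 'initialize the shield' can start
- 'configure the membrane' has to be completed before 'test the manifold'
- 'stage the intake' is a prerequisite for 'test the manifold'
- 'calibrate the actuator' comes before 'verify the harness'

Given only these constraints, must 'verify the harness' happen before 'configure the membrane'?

'verify the harness' and 'configure the membrane' are not related by any chain of constraints.
There exist valid orderings with 'configure the membrane' before 'verify the harness', so 'verify the harness' is not required to come first.

No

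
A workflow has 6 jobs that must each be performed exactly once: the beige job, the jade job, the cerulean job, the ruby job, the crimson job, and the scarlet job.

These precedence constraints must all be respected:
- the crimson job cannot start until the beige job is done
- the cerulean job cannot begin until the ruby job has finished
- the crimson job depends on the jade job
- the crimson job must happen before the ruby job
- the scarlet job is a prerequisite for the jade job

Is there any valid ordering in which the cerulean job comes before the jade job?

The constraints give a chain the jade job → the crimson job → the ruby job → the cerulean job, which forces the jade job before the cerulean job.
Hence the cerulean job can never be scheduled before the jade job.

No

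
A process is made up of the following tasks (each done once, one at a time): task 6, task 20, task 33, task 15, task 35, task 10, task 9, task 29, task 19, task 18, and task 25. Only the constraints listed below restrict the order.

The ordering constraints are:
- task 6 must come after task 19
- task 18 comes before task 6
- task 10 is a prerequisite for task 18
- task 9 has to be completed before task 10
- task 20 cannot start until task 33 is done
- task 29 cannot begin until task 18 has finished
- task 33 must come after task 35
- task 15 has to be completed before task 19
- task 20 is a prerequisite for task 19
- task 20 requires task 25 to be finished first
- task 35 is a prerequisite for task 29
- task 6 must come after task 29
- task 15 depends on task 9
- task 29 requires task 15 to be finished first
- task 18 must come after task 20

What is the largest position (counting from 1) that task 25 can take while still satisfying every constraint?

6

The tasks that are forced after task 25, directly or by a chain of constraints, are task 6, task 20, task 29, task 19, task 18. That's 5 tasks.
So at least 5 tasks follow task 25, putting task 25 no later than position 6. That position is achievable by scheduling everything else first.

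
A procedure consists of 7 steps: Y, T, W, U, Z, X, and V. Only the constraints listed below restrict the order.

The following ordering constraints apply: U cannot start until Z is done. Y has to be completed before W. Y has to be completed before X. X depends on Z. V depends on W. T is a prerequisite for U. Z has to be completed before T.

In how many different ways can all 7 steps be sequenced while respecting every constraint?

The steps with no prerequisites are Y, Z; any of them can be placed first.
Enumerating by repeatedly choosing an available step (one whose prerequisites are all placed) gives 90 distinct complete orderings.

90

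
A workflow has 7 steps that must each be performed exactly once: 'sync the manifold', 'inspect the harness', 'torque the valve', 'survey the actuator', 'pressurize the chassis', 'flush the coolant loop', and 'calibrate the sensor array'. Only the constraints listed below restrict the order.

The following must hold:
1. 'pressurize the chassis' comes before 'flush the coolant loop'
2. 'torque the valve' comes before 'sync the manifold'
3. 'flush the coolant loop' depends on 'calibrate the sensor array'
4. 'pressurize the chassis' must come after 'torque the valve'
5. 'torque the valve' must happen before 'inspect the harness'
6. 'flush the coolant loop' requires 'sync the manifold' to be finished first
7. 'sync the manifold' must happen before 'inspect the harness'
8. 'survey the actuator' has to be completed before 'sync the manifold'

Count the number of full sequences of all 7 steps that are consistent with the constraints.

The steps with no prerequisites are 'torque the valve', 'survey the actuator', 'calibrate the sensor array'; any of them can be placed first.
Systematically extending each partial ordering one step at a time and counting, there are 67 complete orderings.

67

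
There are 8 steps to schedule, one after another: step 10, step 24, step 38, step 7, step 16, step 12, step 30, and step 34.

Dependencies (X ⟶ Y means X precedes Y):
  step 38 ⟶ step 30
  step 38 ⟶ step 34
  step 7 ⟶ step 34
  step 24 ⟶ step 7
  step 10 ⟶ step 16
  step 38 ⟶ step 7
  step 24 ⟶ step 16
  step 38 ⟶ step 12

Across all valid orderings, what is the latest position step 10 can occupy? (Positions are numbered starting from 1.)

7

Following the constraints forward from step 10, its only required successor is step 16.
So at least 1 step follows step 10, putting step 10 no later than position 7. That position is achievable by scheduling everything else first.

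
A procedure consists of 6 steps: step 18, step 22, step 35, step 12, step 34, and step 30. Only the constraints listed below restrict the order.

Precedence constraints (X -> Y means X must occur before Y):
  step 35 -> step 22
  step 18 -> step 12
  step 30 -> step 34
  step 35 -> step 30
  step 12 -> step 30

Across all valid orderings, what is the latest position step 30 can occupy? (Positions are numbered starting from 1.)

Following the constraints forward from step 30, its only required successor is step 34.
With 1 mandatory successor out of 6 steps total, the latest slot for step 30 is 6−1 = 5, and it's reachable by doing all non-successors before step 30.

5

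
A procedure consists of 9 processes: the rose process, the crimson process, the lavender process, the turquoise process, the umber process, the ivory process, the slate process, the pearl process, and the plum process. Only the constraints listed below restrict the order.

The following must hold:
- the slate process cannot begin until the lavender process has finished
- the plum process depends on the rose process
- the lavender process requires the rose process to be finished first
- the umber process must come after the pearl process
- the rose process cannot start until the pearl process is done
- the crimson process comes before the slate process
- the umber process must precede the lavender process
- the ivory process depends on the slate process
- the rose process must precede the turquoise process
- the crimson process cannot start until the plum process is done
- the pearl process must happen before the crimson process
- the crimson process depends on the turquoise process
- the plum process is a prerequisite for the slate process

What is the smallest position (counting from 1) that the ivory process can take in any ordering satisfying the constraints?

Working backwards through the constraints from the ivory process, its full set of required predecessors is the rose process, the crimson process, the lavender process, the turquoise process, the umber process, the slate process, the pearl process, the plum process — 8 of them.
So at minimum 8 processes come before the ivory process, putting the ivory process no earlier than position 9. That position is achievable by scheduling exactly those predecessors first.

9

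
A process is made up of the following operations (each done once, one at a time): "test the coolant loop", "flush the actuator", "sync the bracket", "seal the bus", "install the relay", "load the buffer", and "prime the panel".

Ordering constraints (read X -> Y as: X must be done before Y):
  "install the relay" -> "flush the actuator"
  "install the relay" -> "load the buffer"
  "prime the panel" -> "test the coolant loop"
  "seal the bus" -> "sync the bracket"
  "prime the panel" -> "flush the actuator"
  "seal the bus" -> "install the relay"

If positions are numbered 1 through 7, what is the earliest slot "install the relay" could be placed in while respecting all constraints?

Working backwards through the constraints from "install the relay", its only required predecessor is "seal the bus".
With 1 mandatory predecessor, the earliest "install the relay" can sit is position 1+1 = 2, and placing just that one first achieves it.

2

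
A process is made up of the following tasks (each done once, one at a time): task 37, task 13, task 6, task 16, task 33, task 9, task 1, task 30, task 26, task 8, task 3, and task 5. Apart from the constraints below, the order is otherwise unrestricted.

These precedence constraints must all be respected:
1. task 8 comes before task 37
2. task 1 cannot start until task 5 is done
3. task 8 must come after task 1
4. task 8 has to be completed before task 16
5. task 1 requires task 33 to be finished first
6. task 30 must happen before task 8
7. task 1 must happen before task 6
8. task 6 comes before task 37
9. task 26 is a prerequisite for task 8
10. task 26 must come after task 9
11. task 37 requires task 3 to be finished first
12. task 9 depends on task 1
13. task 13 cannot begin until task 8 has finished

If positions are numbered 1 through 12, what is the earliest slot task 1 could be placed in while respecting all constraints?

3

The tasks that are forced before task 1, directly or transitively, are task 33, task 5. That's 2 tasks.
With 2 mandatory predecessors, the earliest task 1 can sit is position 2+1 = 3, and placing just those 2 first achieves it.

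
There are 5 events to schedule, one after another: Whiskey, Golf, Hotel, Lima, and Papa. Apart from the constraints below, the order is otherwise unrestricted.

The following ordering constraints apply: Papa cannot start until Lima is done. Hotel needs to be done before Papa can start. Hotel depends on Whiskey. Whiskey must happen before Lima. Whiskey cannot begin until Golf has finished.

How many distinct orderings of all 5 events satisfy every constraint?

2

Only Golf has no prerequisites, so it must go first.
Enumerating by repeatedly choosing an available event (one whose prerequisites are all placed) gives 2 distinct complete orderings.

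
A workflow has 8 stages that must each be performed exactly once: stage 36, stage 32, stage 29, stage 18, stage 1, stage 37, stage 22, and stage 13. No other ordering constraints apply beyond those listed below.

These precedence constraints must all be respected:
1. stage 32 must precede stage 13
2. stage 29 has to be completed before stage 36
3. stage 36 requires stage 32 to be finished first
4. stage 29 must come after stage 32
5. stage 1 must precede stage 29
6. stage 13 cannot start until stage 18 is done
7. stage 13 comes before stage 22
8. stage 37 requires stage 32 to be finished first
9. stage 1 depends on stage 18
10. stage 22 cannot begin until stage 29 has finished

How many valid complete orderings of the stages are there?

2 stages have no prerequisites (stage 32, stage 18), so any of them could come first.
Counting all ways to extend the partial order to a total order gives 116.

116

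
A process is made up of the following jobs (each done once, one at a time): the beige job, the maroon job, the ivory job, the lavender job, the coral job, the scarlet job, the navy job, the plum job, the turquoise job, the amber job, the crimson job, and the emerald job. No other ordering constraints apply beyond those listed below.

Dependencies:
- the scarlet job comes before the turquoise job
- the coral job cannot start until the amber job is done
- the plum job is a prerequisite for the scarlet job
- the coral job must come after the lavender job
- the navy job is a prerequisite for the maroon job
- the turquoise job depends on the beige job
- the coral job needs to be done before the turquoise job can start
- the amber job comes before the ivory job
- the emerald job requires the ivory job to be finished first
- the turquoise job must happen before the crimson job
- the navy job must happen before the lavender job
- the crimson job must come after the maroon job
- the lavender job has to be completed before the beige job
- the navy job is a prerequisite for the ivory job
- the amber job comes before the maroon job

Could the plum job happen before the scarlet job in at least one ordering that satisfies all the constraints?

Yes

The constraints force the plum job before the scarlet job, so yes — every valid ordering has the plum job earlier.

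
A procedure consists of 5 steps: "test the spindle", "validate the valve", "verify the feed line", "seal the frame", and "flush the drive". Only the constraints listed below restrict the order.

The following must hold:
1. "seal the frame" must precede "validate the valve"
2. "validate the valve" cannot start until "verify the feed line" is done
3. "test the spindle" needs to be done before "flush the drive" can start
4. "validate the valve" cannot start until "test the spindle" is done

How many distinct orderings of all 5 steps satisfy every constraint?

3 steps have no prerequisites ("test the spindle", "verify the feed line", "seal the frame"), so any of them could come first.
Systematically extending each partial ordering one step at a time and counting, there are 18 complete orderings.

18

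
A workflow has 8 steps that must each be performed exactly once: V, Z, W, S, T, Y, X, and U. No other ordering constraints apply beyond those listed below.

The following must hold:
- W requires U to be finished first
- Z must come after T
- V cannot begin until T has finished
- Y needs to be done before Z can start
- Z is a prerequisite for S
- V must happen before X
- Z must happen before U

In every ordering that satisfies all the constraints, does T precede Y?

No

Nothing in the constraints links T and Y; they are unordered relative to each other.
There exist valid orderings with Y before T, so T is not required to come first.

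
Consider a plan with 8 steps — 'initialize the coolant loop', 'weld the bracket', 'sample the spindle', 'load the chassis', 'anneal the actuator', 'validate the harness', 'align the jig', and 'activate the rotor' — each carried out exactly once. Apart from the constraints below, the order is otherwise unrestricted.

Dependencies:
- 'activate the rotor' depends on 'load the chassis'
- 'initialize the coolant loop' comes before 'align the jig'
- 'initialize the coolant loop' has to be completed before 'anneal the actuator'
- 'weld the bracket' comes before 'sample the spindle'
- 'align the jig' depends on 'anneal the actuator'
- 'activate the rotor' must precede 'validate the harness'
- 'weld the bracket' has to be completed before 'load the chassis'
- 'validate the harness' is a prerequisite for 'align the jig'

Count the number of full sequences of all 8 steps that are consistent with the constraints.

99

The steps with no prerequisites are 'initialize the coolant loop', 'weld the bracket'; any of them can be placed first.
Enumerating by repeatedly choosing an available step (one whose prerequisites are all placed) gives 99 distinct complete orderings.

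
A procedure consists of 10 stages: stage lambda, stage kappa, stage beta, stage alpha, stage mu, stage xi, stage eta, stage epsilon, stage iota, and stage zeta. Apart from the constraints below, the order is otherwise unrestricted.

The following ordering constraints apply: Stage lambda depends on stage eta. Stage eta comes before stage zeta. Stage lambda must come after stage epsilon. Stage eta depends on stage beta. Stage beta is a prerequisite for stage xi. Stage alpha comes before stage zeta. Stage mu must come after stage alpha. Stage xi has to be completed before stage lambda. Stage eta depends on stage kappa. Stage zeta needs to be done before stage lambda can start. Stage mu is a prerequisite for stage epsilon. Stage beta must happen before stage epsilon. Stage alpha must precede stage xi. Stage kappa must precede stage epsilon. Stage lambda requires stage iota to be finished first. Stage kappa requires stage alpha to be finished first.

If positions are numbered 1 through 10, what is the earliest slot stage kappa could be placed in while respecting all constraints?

2

The only stage forced before stage kappa (directly or transitively) is stage alpha.
So at minimum 1 stage comes before stage kappa, putting stage kappa no earlier than position 2. That position is achievable by scheduling exactly that predecessor first.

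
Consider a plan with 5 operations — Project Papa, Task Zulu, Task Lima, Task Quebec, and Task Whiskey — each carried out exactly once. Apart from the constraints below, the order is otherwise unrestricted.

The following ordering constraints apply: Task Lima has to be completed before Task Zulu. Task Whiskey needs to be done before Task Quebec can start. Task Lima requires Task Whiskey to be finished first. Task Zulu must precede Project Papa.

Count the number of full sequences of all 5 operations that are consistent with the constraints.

4

Task Whiskey is the only operation with nothing required before it, so every ordering starts there.
Systematically extending each partial ordering one operation at a time and counting, there are 4 complete orderings.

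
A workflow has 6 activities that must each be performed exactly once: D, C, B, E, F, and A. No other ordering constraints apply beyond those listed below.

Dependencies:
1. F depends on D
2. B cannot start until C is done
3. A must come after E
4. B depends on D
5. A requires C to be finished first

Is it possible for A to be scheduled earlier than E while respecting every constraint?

No

There is a dependency chain E → A, so A always comes after E.
So no valid ordering can have A before E.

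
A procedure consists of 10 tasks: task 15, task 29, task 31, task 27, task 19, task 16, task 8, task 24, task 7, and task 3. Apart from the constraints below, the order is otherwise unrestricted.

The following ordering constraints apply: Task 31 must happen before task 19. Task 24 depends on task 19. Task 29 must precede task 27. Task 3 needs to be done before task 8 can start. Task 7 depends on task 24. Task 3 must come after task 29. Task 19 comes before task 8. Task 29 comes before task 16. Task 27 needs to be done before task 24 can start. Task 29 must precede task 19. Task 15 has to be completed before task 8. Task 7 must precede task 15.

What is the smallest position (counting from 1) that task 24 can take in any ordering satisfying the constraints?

5

Working backwards through the constraints from task 24, its full set of required predecessors is task 29, task 31, task 27, task 19 — 4 of them.
So at minimum 4 tasks come before task 24, putting task 24 no earlier than position 5. That position is achievable by scheduling exactly those predecessors first.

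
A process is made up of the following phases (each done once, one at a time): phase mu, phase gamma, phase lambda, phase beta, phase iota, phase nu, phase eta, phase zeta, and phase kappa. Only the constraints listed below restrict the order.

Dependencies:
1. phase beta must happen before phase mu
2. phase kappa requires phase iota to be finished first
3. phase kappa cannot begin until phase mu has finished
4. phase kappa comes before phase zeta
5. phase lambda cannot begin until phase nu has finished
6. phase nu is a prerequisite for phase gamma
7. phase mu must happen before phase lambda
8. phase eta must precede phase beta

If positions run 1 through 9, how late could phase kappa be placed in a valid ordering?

Following the constraints forward from phase kappa, its only required successor is phase zeta.
So at least 1 phase follows phase kappa, putting phase kappa no later than position 8. That position is achievable by scheduling everything else first.

8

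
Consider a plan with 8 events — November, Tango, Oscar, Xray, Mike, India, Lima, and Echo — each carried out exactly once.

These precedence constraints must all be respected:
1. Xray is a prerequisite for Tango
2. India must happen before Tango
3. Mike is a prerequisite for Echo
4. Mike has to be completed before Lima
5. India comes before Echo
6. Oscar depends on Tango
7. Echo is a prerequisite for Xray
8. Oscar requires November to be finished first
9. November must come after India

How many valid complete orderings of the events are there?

The events with no prerequisites are Mike, India; any of them can be placed first.
Systematically extending each partial ordering one event at a time and counting, there are 57 complete orderings.

57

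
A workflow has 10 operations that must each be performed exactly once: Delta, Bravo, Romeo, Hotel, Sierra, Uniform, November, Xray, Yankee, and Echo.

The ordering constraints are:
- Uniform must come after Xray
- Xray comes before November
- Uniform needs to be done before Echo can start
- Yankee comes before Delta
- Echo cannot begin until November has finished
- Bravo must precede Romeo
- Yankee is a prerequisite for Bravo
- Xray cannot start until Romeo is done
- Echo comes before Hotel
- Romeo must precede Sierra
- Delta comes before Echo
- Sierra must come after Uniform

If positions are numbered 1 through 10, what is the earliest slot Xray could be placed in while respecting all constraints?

4

The operations that are forced before Xray, directly or transitively, are Bravo, Romeo, Yankee. That's 3 operations.
With 3 mandatory predecessors, the earliest Xray can sit is position 3+1 = 4, and placing just those 3 first achieves it.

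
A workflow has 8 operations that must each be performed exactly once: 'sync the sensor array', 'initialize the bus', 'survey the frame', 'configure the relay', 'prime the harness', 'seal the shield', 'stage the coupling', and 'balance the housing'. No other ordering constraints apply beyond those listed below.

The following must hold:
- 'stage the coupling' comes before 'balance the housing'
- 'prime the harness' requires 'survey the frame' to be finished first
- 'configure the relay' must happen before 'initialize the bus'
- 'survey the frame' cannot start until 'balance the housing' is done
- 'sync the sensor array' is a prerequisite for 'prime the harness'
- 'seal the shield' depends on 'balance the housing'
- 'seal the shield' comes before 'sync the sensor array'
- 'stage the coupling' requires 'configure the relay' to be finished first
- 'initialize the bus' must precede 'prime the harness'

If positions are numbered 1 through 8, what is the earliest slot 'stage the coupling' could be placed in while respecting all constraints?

Working backwards through the constraints from 'stage the coupling', its only required predecessor is 'configure the relay'.
With 1 mandatory predecessor, the earliest 'stage the coupling' can sit is position 1+1 = 2, and placing just that one first achieves it.

2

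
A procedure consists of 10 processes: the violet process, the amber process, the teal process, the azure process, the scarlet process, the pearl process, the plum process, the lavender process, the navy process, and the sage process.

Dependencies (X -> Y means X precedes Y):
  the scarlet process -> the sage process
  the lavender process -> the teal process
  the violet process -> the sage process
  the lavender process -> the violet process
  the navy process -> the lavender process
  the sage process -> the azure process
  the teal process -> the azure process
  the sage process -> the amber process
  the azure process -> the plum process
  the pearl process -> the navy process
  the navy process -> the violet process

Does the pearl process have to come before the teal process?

Following the dependencies: the pearl process → the navy process → the lavender process → the teal process.
So the pearl process must precede the teal process in any valid ordering.

Yes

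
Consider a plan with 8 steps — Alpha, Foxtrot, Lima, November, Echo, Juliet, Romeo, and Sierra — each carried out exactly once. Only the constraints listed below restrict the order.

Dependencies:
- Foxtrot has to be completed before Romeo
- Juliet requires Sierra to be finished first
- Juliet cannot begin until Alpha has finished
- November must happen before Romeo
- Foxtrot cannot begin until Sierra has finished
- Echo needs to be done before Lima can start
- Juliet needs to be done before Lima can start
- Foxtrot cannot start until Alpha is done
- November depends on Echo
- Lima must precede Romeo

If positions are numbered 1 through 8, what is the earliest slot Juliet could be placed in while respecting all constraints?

Every step that must precede Juliet has to come before it. Tracing all chains that end at Juliet, those steps are: Alpha, Sierra — 2 in total.
With 2 mandatory predecessors, the earliest Juliet can sit is position 2+1 = 3, and placing just those 2 first achieves it.

3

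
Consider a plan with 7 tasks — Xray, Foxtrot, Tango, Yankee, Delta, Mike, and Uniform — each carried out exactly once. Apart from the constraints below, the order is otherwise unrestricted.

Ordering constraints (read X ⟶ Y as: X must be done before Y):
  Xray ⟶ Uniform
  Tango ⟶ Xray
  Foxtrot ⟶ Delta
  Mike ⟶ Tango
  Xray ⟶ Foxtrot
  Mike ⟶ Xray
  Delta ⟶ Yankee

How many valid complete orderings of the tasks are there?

Only Mike has no prerequisites, so it must go first.
Systematically extending each partial ordering one task at a time and counting, there are 4 complete orderings.

4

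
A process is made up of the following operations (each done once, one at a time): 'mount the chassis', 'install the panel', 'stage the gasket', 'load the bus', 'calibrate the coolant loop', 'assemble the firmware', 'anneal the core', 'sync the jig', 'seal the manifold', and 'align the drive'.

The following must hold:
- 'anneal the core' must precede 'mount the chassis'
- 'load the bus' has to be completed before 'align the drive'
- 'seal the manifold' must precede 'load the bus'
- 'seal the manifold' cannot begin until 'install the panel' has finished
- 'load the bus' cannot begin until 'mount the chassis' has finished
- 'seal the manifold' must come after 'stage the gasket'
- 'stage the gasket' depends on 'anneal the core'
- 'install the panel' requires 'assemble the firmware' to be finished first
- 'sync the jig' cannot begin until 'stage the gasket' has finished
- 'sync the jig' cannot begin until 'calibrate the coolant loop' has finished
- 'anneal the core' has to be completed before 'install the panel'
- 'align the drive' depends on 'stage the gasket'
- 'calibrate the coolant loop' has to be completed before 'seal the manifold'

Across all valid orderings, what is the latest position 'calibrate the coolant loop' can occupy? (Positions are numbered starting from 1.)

The operations that are forced after 'calibrate the coolant loop', directly or by a chain of constraints, are 'load the bus', 'sync the jig', 'seal the manifold', 'align the drive'. That's 4 operations.
With 4 mandatory successors out of 10 operations total, the latest slot for 'calibrate the coolant loop' is 10−4 = 6, and it's reachable by doing all non-successors before 'calibrate the coolant loop'.

6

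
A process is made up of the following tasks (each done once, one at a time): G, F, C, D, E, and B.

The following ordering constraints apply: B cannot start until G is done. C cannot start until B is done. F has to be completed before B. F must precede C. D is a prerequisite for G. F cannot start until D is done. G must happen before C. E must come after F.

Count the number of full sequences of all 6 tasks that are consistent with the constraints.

7

Only D has no prerequisites, so it must go first.
Systematically extending each partial ordering one task at a time and counting, there are 7 complete orderings.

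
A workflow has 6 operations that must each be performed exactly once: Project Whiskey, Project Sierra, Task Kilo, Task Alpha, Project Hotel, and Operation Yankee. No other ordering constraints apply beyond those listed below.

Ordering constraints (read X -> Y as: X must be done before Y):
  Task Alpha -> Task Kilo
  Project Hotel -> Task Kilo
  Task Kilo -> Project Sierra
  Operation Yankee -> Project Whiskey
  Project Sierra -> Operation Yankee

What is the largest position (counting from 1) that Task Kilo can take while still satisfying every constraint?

Following every chain forward from Task Kilo, the operations that must come later are Project Whiskey, Project Sierra, Operation Yankee — 3 of them.
With 3 mandatory successors out of 6 operations total, the latest slot for Task Kilo is 6−3 = 3, and it's reachable by doing all non-successors before Task Kilo.

3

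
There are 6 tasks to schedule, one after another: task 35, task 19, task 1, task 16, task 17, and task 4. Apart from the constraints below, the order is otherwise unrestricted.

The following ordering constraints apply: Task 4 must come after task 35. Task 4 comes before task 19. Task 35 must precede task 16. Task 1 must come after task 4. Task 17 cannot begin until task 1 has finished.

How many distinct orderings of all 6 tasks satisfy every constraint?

Task 35 is the only task with nothing required before it, so every ordering starts there.
Counting all ways to extend the partial order to a total order gives 15.

15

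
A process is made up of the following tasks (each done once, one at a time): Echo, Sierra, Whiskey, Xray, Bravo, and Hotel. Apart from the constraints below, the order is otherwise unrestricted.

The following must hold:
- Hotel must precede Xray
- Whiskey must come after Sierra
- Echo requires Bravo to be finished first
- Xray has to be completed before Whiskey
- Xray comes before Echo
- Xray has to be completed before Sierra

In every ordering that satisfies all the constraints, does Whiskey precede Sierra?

No

The constraints actually force Sierra before Whiskey (via Sierra → Whiskey), not the other way around.
So Whiskey never precedes Sierra.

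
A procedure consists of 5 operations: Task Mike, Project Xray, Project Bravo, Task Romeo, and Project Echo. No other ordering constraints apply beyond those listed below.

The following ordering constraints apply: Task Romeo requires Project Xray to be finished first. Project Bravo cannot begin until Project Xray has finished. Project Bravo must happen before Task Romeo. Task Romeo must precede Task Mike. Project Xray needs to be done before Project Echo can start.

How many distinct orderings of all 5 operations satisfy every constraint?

4

Project Xray is the only operation with nothing required before it, so every ordering starts there.
Systematically extending each partial ordering one operation at a time and counting, there are 4 complete orderings.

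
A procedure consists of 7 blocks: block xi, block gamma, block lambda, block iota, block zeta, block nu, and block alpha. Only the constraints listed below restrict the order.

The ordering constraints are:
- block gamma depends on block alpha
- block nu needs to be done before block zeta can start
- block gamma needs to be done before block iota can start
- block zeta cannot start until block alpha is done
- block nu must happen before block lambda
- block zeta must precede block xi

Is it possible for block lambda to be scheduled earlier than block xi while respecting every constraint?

The constraints leave block lambda and block xi unordered relative to each other; nothing requires block xi earlier.
That means at least one valid schedule has block lambda before block xi.

Yes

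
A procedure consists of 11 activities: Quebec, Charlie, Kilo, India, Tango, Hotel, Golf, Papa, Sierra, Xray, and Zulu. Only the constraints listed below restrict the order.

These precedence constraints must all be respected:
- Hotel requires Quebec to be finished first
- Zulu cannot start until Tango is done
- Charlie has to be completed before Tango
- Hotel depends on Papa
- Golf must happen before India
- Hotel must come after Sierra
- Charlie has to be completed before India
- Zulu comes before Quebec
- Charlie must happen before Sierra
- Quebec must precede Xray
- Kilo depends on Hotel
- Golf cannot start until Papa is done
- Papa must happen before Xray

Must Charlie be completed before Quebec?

Yes

There is a constraint chain Charlie → Tango → Zulu → Quebec.
That forces Charlie before Quebec in every valid schedule.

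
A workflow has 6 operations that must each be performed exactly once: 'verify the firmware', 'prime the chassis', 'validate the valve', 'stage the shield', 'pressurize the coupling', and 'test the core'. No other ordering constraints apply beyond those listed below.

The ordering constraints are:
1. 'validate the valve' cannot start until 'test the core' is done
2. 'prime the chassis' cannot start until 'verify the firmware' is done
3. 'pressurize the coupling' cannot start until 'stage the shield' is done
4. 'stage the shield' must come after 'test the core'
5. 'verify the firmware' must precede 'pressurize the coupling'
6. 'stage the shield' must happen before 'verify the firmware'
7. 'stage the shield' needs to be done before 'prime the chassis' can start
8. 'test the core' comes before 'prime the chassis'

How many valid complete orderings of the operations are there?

10

'test the core' is the only operation with nothing required before it, so every ordering starts there.
Counting all ways to extend the partial order to a total order gives 10.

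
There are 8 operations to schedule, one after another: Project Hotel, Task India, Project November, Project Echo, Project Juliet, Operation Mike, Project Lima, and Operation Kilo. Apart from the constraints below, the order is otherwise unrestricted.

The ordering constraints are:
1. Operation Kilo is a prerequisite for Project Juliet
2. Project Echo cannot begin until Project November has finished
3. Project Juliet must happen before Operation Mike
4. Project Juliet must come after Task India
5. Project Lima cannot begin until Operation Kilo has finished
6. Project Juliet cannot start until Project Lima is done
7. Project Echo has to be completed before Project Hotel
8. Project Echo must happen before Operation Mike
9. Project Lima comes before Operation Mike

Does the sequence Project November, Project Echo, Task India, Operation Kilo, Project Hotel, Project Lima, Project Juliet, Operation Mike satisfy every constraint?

Checking each listed constraint against this order: for instance, Project Echo is in position 2 and Operation Mike in position 8, so that constraint holds — and the remaining constraints check out the same way.

Yes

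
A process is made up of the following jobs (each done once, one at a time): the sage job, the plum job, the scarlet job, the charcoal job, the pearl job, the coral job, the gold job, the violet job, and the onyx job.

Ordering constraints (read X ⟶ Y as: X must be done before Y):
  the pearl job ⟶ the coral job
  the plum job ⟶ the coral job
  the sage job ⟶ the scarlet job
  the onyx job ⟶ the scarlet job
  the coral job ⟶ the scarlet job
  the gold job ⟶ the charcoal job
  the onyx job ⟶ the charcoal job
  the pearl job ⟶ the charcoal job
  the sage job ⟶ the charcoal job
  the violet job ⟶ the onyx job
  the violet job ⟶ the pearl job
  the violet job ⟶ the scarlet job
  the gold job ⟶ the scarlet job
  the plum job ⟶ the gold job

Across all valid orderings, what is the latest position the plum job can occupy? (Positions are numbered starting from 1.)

Following every chain forward from the plum job, the jobs that must come later are the scarlet job, the charcoal job, the coral job, the gold job — 4 of them.
So at least 4 jobs follow the plum job, putting the plum job no later than position 5. That position is achievable by scheduling everything else first.

5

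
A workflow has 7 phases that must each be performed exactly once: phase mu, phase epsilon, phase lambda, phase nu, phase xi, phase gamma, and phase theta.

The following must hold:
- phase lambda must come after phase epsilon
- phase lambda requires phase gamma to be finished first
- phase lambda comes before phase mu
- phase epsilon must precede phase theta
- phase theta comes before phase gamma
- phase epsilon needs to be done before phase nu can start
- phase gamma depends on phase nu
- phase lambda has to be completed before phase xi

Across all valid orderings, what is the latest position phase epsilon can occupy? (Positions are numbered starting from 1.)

The phases that are forced after phase epsilon, directly or by a chain of constraints, are phase mu, phase lambda, phase nu, phase xi, phase gamma, phase theta. That's 6 phases.
With 6 mandatory successors out of 7 phases total, the latest slot for phase epsilon is 7−6 = 1, and it's reachable by doing all non-successors before phase epsilon.

1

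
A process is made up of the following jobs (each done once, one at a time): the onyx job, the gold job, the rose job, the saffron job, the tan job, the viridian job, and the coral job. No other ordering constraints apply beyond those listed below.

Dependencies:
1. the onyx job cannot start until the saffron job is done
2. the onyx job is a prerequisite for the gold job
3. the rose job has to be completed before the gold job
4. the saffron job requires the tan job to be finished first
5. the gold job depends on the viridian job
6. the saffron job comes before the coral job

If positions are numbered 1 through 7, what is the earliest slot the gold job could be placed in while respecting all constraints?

Every job that must precede the gold job has to come before it. Tracing all chains that end at the gold job, those jobs are: the onyx job, the rose job, the saffron job, the tan job, the viridian job — 5 in total.
With 5 mandatory predecessors, the earliest the gold job can sit is position 5+1 = 6, and placing just those 5 first achieves it.

6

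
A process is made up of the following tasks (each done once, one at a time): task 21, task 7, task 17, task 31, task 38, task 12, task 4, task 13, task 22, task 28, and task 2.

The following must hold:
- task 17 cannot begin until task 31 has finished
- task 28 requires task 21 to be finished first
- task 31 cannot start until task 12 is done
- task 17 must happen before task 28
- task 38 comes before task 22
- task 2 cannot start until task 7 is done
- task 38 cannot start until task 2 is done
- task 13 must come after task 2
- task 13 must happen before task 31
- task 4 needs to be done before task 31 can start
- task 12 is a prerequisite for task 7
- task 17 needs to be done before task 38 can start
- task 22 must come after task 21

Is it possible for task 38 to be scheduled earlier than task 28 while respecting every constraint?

Yes

The constraints leave task 38 and task 28 unordered relative to each other; nothing requires task 28 earlier.
So a valid ordering placing task 38 earlier than task 28 exists.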